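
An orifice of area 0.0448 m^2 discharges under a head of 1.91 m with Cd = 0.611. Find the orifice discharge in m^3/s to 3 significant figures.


Approach: apply the orifice equation, Q = Cd*A*sqrt(2*g*h).
Q = 0.611 * 0.0448 * sqrt(2*9.81*1.91) = 0.168 m^3/s
Therefore the orifice discharge = 0.168 m^3/s.


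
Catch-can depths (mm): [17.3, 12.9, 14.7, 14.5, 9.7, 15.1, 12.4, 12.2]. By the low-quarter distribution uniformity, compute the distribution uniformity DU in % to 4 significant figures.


Approach: apply the low-quarter distribution uniformity, DU = (mean of lowest quarter of readings / overall mean)*100.
sorted lowest 2 of 8: [9.7, 12.2] -> mean = 10.9500 mm
overall mean = 13.6000 mm
DU = (10.9500/13.6000)*100 = 80.51 %
Therefore the distribution uniformity DU = 80.51 %.


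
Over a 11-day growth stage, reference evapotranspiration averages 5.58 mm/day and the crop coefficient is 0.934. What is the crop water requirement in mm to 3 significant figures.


Approach: apply the crop water requirement relation, CWR = ET0 * Kc * days.
CWR = 5.58 * 0.934 * 11 = 57.3 mm
Therefore the crop water requirement = 57.3 mm.


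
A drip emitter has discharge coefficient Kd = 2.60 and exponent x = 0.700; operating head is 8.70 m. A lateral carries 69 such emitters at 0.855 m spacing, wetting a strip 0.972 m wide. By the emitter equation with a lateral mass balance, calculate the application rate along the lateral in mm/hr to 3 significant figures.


Approach: apply the emitter equation with a lateral mass balance, q = Kd*h^x; Q = n*q; rate = Q/(n*spacing*width).
Step 1 — single emitter flow (q = Kd*h^x):
  q = 2.60 * 8.70^0.700 = 11.821 L/hr
Step 2 — total lateral flow: Q = 69 * 11.821 = 815.62 L/hr
Step 3 — wetted area: A = 69 * 0.855 * 0.972 = 57.343 m^2
Step 4 — application rate: Q/A = 815.62/57.343 = 14.2 mm/hr
Therefore the application rate along the lateral = 14.2 mm/hr.


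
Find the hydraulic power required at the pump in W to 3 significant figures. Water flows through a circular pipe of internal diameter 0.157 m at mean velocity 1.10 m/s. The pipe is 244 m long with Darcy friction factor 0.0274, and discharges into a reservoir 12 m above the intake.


Approach: apply continuity + Darcy-Weisbach + hydraulic power, Q = A*v; hf = f*(L/D)*(v^2/(2g)); H = static + hf; P = rho*g*Q*H.
Step 1 — flow rate (continuity, Q = A*v):
  A = pi*(0.157/2)^2 = 0.019359 m^2
  Q = 0.019359 * 1.10 = 0.021295 m^3/s
Step 2 — friction head loss (Darcy-Weisbach):
  hf = 0.0274 * (244/0.157) * (1.10^2 / (2*9.81))
  hf = 2.6262 m
Step 3 — total head: H = 12 + 2.6262 = 14.626 m
Step 4 — hydraulic power (P = rho*g*Q*H):
  P = 1000 * 9.81 * 0.021295 * 14.626 = 3060 W
Therefore the hydraulic power required at the pump = 3060 W.


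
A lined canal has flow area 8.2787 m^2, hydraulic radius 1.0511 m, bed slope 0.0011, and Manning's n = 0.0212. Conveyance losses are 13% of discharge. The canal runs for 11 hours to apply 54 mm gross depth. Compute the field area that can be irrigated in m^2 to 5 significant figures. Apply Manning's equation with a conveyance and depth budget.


Approach: apply Manning's equation with a conveyance and depth budget, Q = (1/n)*A*R^(2/3)*S^(1/2); Q_field = Q*(1-loss); Area = Q_field*t/(d/1000).
Step 1 — canal discharge (Manning's equation):
  Q = (1/0.0212) * 8.2787 * 1.0511^(2/3) * 0.0011^(1/2) = 13.38912 m^3/s
Step 2 — delivered flow: Q_field = 13.38912*(1 - 13/100) = 11.64853 m^3/s
Step 3 — volume delivered: V = 11.64853 * 11*3600 = 461281.9 m^3
Step 4 — area served: A = V / (depth/1000) = 461281.9 / 0.054 = 8542300 m^2
Therefore the field area that can be irrigated = 8542300 m^2.


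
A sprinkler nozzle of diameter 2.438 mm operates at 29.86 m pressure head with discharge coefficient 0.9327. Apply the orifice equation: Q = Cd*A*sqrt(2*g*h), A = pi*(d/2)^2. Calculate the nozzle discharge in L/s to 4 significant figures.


A = pi*(2.438e-3/2)^2 = 4.66828e-06 m^2
Q = 0.9327 * 4.66828e-06 * sqrt(2*9.81*29.86) * 1000 = 0.1054 L/s
Therefore the nozzle discharge = 0.1054 L/s.


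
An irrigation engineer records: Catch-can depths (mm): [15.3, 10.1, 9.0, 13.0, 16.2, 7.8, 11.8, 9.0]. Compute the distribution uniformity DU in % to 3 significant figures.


Approach: apply the low-quarter distribution uniformity, DU = (mean of lowest quarter of readings / overall mean)*100.
sorted lowest 2 of 8: [7.8, 9.0] -> mean = 8.4000 mm
overall mean = 11.525 mm
DU = (8.4000/11.525)*100 = 72.9 %
Therefore the distribution uniformity DU = 72.9 %.


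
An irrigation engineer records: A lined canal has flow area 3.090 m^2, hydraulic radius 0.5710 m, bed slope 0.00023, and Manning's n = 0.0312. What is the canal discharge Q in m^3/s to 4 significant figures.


Approach: apply Manning's equation, Q = (1/n)*A*R^(2/3)*S^(1/2).
Q = (1/0.0312) * 3.090 * 0.5710^(2/3) * 0.00023^(1/2) = 1.034 m^3/s
Therefore the canal discharge Q = 1.034 m^3/s.


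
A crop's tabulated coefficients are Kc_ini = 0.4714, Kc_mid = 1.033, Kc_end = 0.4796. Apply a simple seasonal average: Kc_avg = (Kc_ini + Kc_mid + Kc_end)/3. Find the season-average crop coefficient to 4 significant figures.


Kc_avg = (0.4714 + 1.033 + 0.4796)/3 = 0.6613
Therefore the season-average crop coefficient = 0.6613.


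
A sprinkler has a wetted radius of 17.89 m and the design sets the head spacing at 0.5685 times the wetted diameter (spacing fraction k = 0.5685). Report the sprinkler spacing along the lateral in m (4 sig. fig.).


Approach: apply the sprinkler spacing rule (spacing as a fraction of wetted diameter), S = k*(2*R).
S = 0.5685 * (2 * 17.89) = 20.34 m
Therefore the sprinkler spacing along the lateral = 20.34 m.


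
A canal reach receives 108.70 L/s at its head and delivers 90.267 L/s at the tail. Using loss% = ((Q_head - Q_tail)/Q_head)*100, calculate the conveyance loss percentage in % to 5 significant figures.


loss = ((108.70 - 90.267)/108.70)*100 = 16.958 %
Therefore the conveyance loss percentage = 16.958 %.


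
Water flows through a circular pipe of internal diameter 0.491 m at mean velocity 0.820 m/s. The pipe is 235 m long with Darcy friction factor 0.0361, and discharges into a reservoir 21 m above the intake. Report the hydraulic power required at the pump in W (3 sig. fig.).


Approach: apply continuity + Darcy-Weisbach + hydraulic power, Q = A*v; hf = f*(L/D)*(v^2/(2g)); H = static + hf; P = rho*g*Q*H.
Step 1 — flow rate (continuity, Q = A*v):
  A = pi*(0.491/2)^2 = 0.18934 m^2
  Q = 0.18934 * 0.820 = 0.15526 m^3/s
Step 2 — friction head loss (Darcy-Weisbach):
  hf = 0.0361 * (235/0.491) * (0.820^2 / (2*9.81))
  hf = 0.59214 m
Step 3 — total head: H = 21 + 0.59214 = 21.592 m
Step 4 — hydraulic power (P = rho*g*Q*H):
  P = 1000 * 9.81 * 0.15526 * 21.592 = 32900 W
Therefore the hydraulic power required at the pump = 32900 W.


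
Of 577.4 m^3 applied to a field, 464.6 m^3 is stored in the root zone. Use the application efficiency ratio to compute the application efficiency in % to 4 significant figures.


Approach: apply the application efficiency ratio, Ea = (stored/applied)*100.
Ea = (464.6/577.4)*100 = 80.46 %
Therefore the application efficiency = 80.46 %.


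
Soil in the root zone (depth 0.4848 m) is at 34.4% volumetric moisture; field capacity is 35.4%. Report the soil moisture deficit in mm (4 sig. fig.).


Approach: apply the soil moisture deficit relation, SMD = (FC - theta)/100 * depth * 1000.
SMD = (35.4 - 34.4)/100 * 0.4848 * 1000 = 4.848 mm
Therefore the soil moisture deficit = 4.848 mm.


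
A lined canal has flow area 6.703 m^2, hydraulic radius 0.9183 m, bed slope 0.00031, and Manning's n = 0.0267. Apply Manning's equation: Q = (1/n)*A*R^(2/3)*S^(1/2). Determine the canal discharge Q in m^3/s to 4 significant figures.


Q = (1/0.0267) * 6.703 * 0.9183^(2/3) * 0.00031^(1/2) = 4.176 m^3/s
Therefore the canal discharge Q = 4.176 m^3/s.


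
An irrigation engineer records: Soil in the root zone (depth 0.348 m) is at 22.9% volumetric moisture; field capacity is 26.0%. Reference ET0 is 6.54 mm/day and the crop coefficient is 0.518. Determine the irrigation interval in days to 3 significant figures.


Approach: apply soil-water budget scheduling, SMD = (FC-theta)/100*depth*1000; ETc = ET0*Kc; interval = SMD/ETc.
Step 1 — soil moisture deficit:
  SMD = (26.0 - 22.9)/100 * 0.348 * 1000 = 10.788 mm
Step 2 — daily crop ET (ETc = ET0*Kc):
  ETc = 6.54 * 0.518 = 3.3877 mm/day
Step 3 — irrigation interval (SMD/ETc):
  interval = 10.788 / 3.3877 = 3.18 days
Therefore the irrigation interval = 3.18 days.


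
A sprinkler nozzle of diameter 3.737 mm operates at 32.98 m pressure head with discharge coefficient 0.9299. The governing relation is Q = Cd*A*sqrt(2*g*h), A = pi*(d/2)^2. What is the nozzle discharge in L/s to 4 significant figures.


A = pi*(3.737e-3/2)^2 = 1.09682e-05 m^2
Q = 0.9299 * 1.09682e-05 * sqrt(2*9.81*32.98) * 1000 = 0.2594 L/s
Therefore the nozzle discharge = 0.2594 L/s.


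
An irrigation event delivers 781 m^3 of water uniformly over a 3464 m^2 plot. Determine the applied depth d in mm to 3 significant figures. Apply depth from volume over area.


Approach: apply depth from volume over area, d = (V/A)*1000.
d = (781 / 3464) * 1000 = 225 mm
Therefore the applied depth d = 225 mm.


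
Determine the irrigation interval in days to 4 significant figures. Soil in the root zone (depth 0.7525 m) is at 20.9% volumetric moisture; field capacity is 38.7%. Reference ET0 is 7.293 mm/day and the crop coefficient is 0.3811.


Approach: apply soil-water budget scheduling, SMD = (FC-theta)/100*depth*1000; ETc = ET0*Kc; interval = SMD/ETc.
Step 1 — soil moisture deficit:
  SMD = (38.7 - 20.9)/100 * 0.7525 * 1000 = 133.945 mm
Step 2 — daily crop ET (ETc = ET0*Kc):
  ETc = 7.293 * 0.3811 = 2.77936 mm/day
Step 3 — irrigation interval (SMD/ETc):
  interval = 133.945 / 2.77936 = 48.19 days
Therefore the irrigation interval = 48.19 days.


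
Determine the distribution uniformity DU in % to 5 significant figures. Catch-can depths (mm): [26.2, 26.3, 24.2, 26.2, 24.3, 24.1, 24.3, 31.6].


Approach: apply the low-quarter distribution uniformity, DU = (mean of lowest quarter of readings / overall mean)*100.
sorted lowest 2 of 8: [24.1, 24.2] -> mean = 24.15000 mm
overall mean = 25.90000 mm
DU = (24.15000/25.90000)*100 = 93.243 %
Therefore the distribution uniformity DU = 93.243 %.


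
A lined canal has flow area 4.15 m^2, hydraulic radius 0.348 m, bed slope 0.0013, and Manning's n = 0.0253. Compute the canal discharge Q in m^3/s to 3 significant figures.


Approach: apply Manning's equation, Q = (1/n)*A*R^(2/3)*S^(1/2).
Q = (1/0.0253) * 4.15 * 0.348^(2/3) * 0.0013^(1/2) = 2.93 m^3/s
Therefore the canal discharge Q = 2.93 m^3/s.


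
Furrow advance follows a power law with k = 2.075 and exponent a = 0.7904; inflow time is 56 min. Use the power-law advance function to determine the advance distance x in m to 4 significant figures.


Approach: apply the power-law advance function, x = k*t^a.
x = 2.075 * 56^0.7904 = 49.98 m
Therefore the advance distance x = 49.98 m.


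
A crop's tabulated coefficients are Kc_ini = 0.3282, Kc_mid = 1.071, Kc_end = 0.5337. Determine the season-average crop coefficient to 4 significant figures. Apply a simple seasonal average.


Approach: apply a simple seasonal average, Kc_avg = (Kc_ini + Kc_mid + Kc_end)/3.
Kc_avg = (0.3282 + 1.071 + 0.5337)/3 = 0.6443
Therefore the season-average crop coefficient = 0.6443.


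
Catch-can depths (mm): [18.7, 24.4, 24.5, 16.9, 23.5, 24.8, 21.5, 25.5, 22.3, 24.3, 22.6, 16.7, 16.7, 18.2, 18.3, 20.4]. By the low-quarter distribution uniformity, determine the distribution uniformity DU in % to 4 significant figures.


Approach: apply the low-quarter distribution uniformity, DU = (mean of lowest quarter of readings / overall mean)*100.
sorted lowest 4 of 16: [16.7, 16.7, 16.9, 18.2] -> mean = 17.1250 mm
overall mean = 21.2063 mm
DU = (17.1250/21.2063)*100 = 80.75 %
Therefore the distribution uniformity DU = 80.75 %.


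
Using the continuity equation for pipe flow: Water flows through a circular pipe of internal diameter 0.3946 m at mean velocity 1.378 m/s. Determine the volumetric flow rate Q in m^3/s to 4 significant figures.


Approach: apply the continuity equation for pipe flow, Q = A * v with A = pi*(D/2)^2.
A = pi*(0.3946/2)^2 = 0.122294 m^2
Q = 0.122294 * 1.378 = 0.1685 m^3/s
Therefore the volumetric flow rate Q = 0.1685 m^3/s.


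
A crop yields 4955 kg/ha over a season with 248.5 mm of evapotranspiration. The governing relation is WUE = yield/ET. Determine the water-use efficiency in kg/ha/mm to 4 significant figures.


WUE = 4955 / 248.5 = 19.94 kg/ha/mm
Therefore the water-use efficiency = 19.94 kg/ha/mm.


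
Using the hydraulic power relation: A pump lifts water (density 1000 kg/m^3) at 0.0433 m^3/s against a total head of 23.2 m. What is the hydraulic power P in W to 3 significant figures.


Approach: apply the hydraulic power relation, P = rho*g*Q*H.
P = 1000 * 9.81 * 0.0433 * 23.2 = 9850 W
Therefore the hydraulic power P = 9850 W.


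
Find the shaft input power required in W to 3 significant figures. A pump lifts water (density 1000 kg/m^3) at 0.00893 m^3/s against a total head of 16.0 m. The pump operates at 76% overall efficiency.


Approach: apply hydraulic power then efficiency conversion, P = rho*g*Q*H; P_in = P/eta.
Step 1 — hydraulic power (P = rho*g*Q*H):
  P = 1000 * 9.81 * 0.00893 * 16.0 = 1401.7 W
Step 2 — input power: P_in = P/eta = 1401.7 / 0.76 = 1840 W
Therefore the shaft input power required = 1840 W.


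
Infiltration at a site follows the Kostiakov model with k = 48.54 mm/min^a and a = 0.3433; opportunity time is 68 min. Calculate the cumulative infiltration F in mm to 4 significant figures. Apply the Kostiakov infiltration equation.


Approach: apply the Kostiakov infiltration equation, F = k*t^a.
F = 48.54 * 68^0.3433 = 206.6 mm
Therefore the cumulative infiltration F = 206.6 mm.


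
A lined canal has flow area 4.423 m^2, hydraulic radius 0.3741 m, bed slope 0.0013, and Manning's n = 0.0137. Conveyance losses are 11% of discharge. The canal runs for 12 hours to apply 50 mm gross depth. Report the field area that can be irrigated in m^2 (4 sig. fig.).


Approach: apply Manning's equation with a conveyance and depth budget, Q = (1/n)*A*R^(2/3)*S^(1/2); Q_field = Q*(1-loss); Area = Q_field*t/(d/1000).
Step 1 — canal discharge (Manning's equation):
  Q = (1/0.0137) * 4.423 * 0.3741^(2/3) * 0.0013^(1/2) = 6.04356 m^3/s
Step 2 — delivered flow: Q_field = 6.04356*(1 - 11/100) = 5.37877 m^3/s
Step 3 — volume delivered: V = 5.37877 * 12*3600 = 232363 m^3
Step 4 — area served: A = V / (depth/1000) = 232363 / 0.05 = 4647000 m^2
Therefore the field area that can be irrigated = 4647000 m^2.


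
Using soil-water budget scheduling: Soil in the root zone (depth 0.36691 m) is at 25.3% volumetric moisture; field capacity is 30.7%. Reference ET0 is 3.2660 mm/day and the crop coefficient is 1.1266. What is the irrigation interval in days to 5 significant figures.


Approach: apply soil-water budget scheduling, SMD = (FC-theta)/100*depth*1000; ETc = ET0*Kc; interval = SMD/ETc.
Step 1 — soil moisture deficit:
  SMD = (30.7 - 25.3)/100 * 0.36691 * 1000 = 19.81314 mm
Step 2 — daily crop ET (ETc = ET0*Kc):
  ETc = 3.2660 * 1.1266 = 3.679476 mm/day
Step 3 — irrigation interval (SMD/ETc):
  interval = 19.81314 / 3.679476 = 5.3848 days
Therefore the irrigation interval = 5.3848 days.


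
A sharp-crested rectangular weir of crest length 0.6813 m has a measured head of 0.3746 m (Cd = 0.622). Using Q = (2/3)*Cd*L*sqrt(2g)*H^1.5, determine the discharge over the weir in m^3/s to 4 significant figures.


Q = (2/3)*0.622*0.6813*sqrt(2*9.81)*0.3746^1.5 = 0.2869 m^3/s
Therefore the discharge over the weir = 0.2869 m^3/s.


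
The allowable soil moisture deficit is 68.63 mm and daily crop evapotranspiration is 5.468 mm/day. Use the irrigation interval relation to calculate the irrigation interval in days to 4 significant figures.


Approach: apply the irrigation interval relation, interval = SMD / ETc.
interval = 68.63 / 5.468 = 12.55 days
Therefore the irrigation interval = 12.55 days.


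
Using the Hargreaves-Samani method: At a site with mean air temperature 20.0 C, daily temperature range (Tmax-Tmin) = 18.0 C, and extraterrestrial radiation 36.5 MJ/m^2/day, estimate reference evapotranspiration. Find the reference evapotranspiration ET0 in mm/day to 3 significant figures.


Approach: apply the Hargreaves-Samani method, ET0 = 0.0023*(Tmean+17.8)*sqrt(Tmax-Tmin)*0.408*Ra.
ET0 = 0.0023*(20.0+17.8)*sqrt(18.0)*0.408*36.5 = 5.49 mm/day
Therefore the reference evapotranspiration ET0 = 5.49 mm/day.


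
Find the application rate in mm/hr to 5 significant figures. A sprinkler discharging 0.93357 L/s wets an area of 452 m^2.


Approach: apply the application rate relation, rate = (Q/A)*3600.
rate = (0.93357 / 452) * 3600 = 7.4355 mm/hr
Therefore the application rate = 7.4355 mm/hr.


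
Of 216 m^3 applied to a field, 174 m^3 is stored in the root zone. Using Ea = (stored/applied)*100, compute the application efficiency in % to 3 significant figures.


Ea = (174/216)*100 = 80.6 %
Therefore the application efficiency = 80.6 %.


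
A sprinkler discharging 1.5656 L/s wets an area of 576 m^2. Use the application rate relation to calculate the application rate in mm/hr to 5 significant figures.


Approach: apply the application rate relation, rate = (Q/A)*3600.
rate = (1.5656 / 576) * 3600 = 9.7850 mm/hr
Therefore the application rate = 9.7850 mm/hr.


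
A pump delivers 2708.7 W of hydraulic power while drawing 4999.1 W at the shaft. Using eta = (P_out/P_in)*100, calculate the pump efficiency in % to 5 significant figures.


eta = (2708.7 / 4999.1) * 100 = 54.184 %
Therefore the pump efficiency = 54.184 %.


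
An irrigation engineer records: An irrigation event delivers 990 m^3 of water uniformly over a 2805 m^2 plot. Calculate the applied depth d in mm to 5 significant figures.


Approach: apply depth from volume over area, d = (V/A)*1000.
d = (990 / 2805) * 1000 = 352.94 mm
Therefore the applied depth d = 352.94 mm.


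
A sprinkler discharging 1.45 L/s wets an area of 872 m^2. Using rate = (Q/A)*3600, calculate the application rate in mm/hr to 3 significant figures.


rate = (1.45 / 872) * 3600 = 5.99 mm/hr
Therefore the application rate = 5.99 mm/hr.


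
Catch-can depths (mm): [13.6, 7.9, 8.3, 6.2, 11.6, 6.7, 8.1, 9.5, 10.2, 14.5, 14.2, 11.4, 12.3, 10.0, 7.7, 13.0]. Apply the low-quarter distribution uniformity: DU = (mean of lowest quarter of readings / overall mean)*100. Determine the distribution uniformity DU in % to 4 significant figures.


sorted lowest 4 of 16: [6.2, 6.7, 7.7, 7.9] -> mean = 7.12500 mm
overall mean = 10.3250 mm
DU = (7.12500/10.3250)*100 = 69.01 %
Therefore the distribution uniformity DU = 69.01 %.


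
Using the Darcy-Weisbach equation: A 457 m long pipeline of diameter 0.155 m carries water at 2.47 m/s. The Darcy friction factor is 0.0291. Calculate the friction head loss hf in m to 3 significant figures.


Approach: apply the Darcy-Weisbach equation, hf = f*(L/D)*(v^2/(2g)).
hf = 0.0291 * (457/0.155) * (2.47^2 / (2*9.81))
hf = 26.7 m
Therefore the friction head loss hf = 26.7 m.


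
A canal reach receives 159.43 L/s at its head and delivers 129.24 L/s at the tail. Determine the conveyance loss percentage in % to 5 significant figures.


Approach: apply the conveyance loss ratio, loss% = ((Q_head - Q_tail)/Q_head)*100.
loss = ((159.43 - 129.24)/159.43)*100 = 18.936 %
Therefore the conveyance loss percentage = 18.936 %.


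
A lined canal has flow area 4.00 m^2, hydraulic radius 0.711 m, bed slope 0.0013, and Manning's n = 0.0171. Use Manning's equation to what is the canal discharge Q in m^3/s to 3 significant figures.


Approach: apply Manning's equation, Q = (1/n)*A*R^(2/3)*S^(1/2).
Q = (1/0.0171) * 4.00 * 0.711^(2/3) * 0.0013^(1/2) = 6.72 m^3/s
Therefore the canal discharge Q = 6.72 m^3/s.


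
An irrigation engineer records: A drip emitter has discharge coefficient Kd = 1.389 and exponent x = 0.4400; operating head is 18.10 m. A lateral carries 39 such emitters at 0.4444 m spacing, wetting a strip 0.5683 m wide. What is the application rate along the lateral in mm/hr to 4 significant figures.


Approach: apply the emitter equation with a lateral mass balance, q = Kd*h^x; Q = n*q; rate = Q/(n*spacing*width).
Step 1 — single emitter flow (q = Kd*h^x):
  q = 1.389 * 18.10^0.4400 = 4.96685 L/hr
Step 2 — total lateral flow: Q = 39 * 4.96685 = 193.707 L/hr
Step 3 — wetted area: A = 39 * 0.4444 * 0.5683 = 9.84955 m^2
Step 4 — application rate: Q/A = 193.707/9.84955 = 19.67 mm/hr
Therefore the application rate along the lateral = 19.67 mm/hr.


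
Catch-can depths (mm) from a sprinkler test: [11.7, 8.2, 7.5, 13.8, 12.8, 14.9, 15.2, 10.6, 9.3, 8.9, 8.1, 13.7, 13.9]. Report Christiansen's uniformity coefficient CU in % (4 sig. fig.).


Approach: apply Christiansen's uniformity coefficient, CU = (1 - mean_abs_deviation/mean)*100.
mean = 11.4308 mm
mean |d_i - mean| = 2.45917 mm
CU = (1 - 2.45917/11.4308)*100 = 78.49 %
Therefore Christiansen's uniformity coefficient CU = 78.49 %.


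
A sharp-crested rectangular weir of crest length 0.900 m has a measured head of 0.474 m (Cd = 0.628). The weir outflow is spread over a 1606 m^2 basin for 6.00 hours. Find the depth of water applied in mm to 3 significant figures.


Approach: apply the rectangular weir equation with a volume-to-depth conversion, Q = (2/3)*Cd*L*sqrt(2g)*H^1.5; d = Q*t/A * 1000.
Step 1 — weir discharge:
  Q = (2/3)*0.628*0.900*sqrt(2*9.81)*0.474^1.5 = 0.54466 m^3/s
Step 2 — volume: V = 0.54466 * 6.00*3600 = 11765 m^3
Step 3 — depth: d = V/A * 1000 = 11765/1606 * 1000 = 7330 mm
Therefore the depth of water applied = 7330 mm.


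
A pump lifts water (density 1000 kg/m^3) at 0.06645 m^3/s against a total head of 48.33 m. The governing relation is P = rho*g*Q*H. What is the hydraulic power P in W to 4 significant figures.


P = 1000 * 9.81 * 0.06645 * 48.33 = 31510 W
Therefore the hydraulic power P = 31510 W.


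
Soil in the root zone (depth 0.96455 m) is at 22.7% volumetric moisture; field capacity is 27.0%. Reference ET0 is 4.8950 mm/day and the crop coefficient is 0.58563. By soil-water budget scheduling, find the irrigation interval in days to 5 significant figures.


Approach: apply soil-water budget scheduling, SMD = (FC-theta)/100*depth*1000; ETc = ET0*Kc; interval = SMD/ETc.
Step 1 — soil moisture deficit:
  SMD = (27.0 - 22.7)/100 * 0.96455 * 1000 = 41.47565 mm
Step 2 — daily crop ET (ETc = ET0*Kc):
  ETc = 4.8950 * 0.58563 = 2.866659 mm/day
Step 3 — irrigation interval (SMD/ETc):
  interval = 41.47565 / 2.866659 = 14.468 days
Therefore the irrigation interval = 14.468 days.


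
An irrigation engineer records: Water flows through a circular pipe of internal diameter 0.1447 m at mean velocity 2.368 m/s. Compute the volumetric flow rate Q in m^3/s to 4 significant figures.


Approach: apply the continuity equation for pipe flow, Q = A * v with A = pi*(D/2)^2.
A = pi*(0.1447/2)^2 = 0.0164447 m^2
Q = 0.0164447 * 2.368 = 0.03894 m^3/s
Therefore the volumetric flow rate Q = 0.03894 m^3/s.


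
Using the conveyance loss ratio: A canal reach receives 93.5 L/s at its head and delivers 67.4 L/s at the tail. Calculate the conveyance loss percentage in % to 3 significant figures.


Approach: apply the conveyance loss ratio, loss% = ((Q_head - Q_tail)/Q_head)*100.
loss = ((93.5 - 67.4)/93.5)*100 = 27.9 %
Therefore the conveyance loss percentage = 27.9 %.


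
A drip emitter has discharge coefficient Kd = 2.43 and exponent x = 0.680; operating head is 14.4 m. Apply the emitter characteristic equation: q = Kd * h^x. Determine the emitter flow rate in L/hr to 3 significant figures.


q = 2.43 * 14.4^0.680 = 14.9 L/hr
Therefore the emitter flow rate = 14.9 L/hr.


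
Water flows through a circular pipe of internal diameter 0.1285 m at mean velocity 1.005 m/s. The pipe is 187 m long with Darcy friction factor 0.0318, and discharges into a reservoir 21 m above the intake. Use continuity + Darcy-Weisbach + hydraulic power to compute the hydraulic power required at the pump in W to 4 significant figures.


Approach: apply continuity + Darcy-Weisbach + hydraulic power, Q = A*v; hf = f*(L/D)*(v^2/(2g)); H = static + hf; P = rho*g*Q*H.
Step 1 — flow rate (continuity, Q = A*v):
  A = pi*(0.1285/2)^2 = 0.0129687 m^2
  Q = 0.0129687 * 1.005 = 0.0130335 m^3/s
Step 2 — friction head loss (Darcy-Weisbach):
  hf = 0.0318 * (187/0.1285) * (1.005^2 / (2*9.81))
  hf = 2.38231 m
Step 3 — total head: H = 21 + 2.38231 = 23.3823 m
Step 4 — hydraulic power (P = rho*g*Q*H):
  P = 1000 * 9.81 * 0.0130335 * 23.3823 = 2990 W
Therefore the hydraulic power required at the pump = 2990 W.


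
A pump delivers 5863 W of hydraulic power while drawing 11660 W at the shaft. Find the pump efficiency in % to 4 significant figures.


Approach: apply the efficiency ratio, eta = (P_out/P_in)*100.
eta = (5863 / 11660) * 100 = 50.28 %
Therefore the pump efficiency = 50.28 %.


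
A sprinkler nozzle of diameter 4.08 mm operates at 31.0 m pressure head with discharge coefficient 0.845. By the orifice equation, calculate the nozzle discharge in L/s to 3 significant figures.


Approach: apply the orifice equation, Q = Cd*A*sqrt(2*g*h), A = pi*(d/2)^2.
A = pi*(4.08e-3/2)^2 = 1.3074e-05 m^2
Q = 0.845 * 1.3074e-05 * sqrt(2*9.81*31.0) * 1000 = 0.272 L/s
Therefore the nozzle discharge = 0.272 L/s.


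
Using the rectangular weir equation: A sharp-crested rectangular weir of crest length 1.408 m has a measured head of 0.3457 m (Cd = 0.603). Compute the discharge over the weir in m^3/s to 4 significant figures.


Approach: apply the rectangular weir equation, Q = (2/3)*Cd*L*sqrt(2g)*H^1.5.
Q = (2/3)*0.603*1.408*sqrt(2*9.81)*0.3457^1.5 = 0.5096 m^3/s
Therefore the discharge over the weir = 0.5096 m^3/s.


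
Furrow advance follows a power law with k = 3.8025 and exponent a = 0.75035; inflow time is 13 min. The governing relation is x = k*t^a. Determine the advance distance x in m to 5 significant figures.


x = 3.8025 * 13^0.75035 = 26.057 m
Therefore the advance distance x = 26.057 m.


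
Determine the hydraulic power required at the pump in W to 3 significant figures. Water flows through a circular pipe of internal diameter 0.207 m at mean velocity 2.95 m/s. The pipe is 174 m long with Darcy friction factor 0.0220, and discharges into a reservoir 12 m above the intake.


Approach: apply continuity + Darcy-Weisbach + hydraulic power, Q = A*v; hf = f*(L/D)*(v^2/(2g)); H = static + hf; P = rho*g*Q*H.
Step 1 — flow rate (continuity, Q = A*v):
  A = pi*(0.207/2)^2 = 0.033654 m^2
  Q = 0.033654 * 2.95 = 0.099278 m^3/s
Step 2 — friction head loss (Darcy-Weisbach):
  hf = 0.0220 * (174/0.207) * (2.95^2 / (2*9.81))
  hf = 8.2025 m
Step 3 — total head: H = 12 + 8.2025 = 20.203 m
Step 4 — hydraulic power (P = rho*g*Q*H):
  P = 1000 * 9.81 * 0.099278 * 20.203 = 19700 W
Therefore the hydraulic power required at the pump = 19700 W.


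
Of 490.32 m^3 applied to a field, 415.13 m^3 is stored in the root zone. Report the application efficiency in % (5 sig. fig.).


Approach: apply the application efficiency ratio, Ea = (stored/applied)*100.
Ea = (415.13/490.32)*100 = 84.665 %
Therefore the application efficiency = 84.665 %.


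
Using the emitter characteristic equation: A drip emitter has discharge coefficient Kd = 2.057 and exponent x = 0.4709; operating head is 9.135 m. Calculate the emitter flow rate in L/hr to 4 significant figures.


Approach: apply the emitter characteristic equation, q = Kd * h^x.
q = 2.057 * 9.135^0.4709 = 5.830 L/hr
Therefore the emitter flow rate = 5.830 L/hr.


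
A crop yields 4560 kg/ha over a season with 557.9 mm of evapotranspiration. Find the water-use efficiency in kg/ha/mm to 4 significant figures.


Approach: apply the water-use efficiency ratio, WUE = yield/ET.
WUE = 4560 / 557.9 = 8.174 kg/ha/mm
Therefore the water-use efficiency = 8.174 kg/ha/mm.


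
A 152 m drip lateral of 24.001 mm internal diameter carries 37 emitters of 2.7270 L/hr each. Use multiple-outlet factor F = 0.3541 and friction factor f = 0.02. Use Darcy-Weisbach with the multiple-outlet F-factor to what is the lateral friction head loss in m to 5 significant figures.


Approach: apply Darcy-Weisbach with the multiple-outlet F-factor, Q = n*q/(3600*1000) m^3/s; v = Q/A; hf = F*f*(L/D)*(v^2/(2g)).
Q = 37*2.7270/(3600*1000) = 2.802750e-05 m^3/s
A = pi*(24.001e-3/2)^2 = 4.524270e-04 m^2, so v = Q/A = 0.06194921 m/s
hf = 0.3541*0.02*(152/0.024001)*(0.06194921^2/(2*9.81)) = 0.0087729 m
Therefore the lateral friction head loss = 0.0087729 m.


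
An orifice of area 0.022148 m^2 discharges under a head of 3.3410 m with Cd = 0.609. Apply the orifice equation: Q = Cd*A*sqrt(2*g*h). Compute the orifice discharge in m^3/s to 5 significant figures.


Q = 0.609 * 0.022148 * sqrt(2*9.81*3.3410) = 0.10920 m^3/s
Therefore the orifice discharge = 0.10920 m^3/s.


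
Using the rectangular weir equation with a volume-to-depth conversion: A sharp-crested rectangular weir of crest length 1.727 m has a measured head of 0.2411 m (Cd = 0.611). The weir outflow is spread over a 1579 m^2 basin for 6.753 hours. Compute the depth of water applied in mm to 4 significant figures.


Approach: apply the rectangular weir equation with a volume-to-depth conversion, Q = (2/3)*Cd*L*sqrt(2g)*H^1.5; d = Q*t/A * 1000.
Step 1 — weir discharge:
  Q = (2/3)*0.611*1.727*sqrt(2*9.81)*0.2411^1.5 = 0.368882 m^3/s
Step 2 — volume: V = 0.368882 * 6.753*3600 = 8967.82 m^3
Step 3 — depth: d = V/A * 1000 = 8967.82/1579 * 1000 = 5679 mm
Therefore the depth of water applied = 5679 mm.


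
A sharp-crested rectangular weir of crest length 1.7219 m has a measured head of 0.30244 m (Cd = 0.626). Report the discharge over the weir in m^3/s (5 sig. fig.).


Approach: apply the rectangular weir equation, Q = (2/3)*Cd*L*sqrt(2g)*H^1.5.
Q = (2/3)*0.626*1.7219*sqrt(2*9.81)*0.30244^1.5 = 0.52942 m^3/s
Therefore the discharge over the weir = 0.52942 m^3/s.


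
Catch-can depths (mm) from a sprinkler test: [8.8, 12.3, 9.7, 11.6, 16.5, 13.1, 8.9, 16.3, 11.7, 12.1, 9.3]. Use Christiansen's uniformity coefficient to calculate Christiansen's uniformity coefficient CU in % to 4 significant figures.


Approach: apply Christiansen's uniformity coefficient, CU = (1 - mean_abs_deviation/mean)*100.
mean = 11.8455 mm
mean |d_i - mean| = 2.01322 mm
CU = (1 - 2.01322/11.8455)*100 = 83.00 %
Therefore Christiansen's uniformity coefficient CU = 83.00 %.


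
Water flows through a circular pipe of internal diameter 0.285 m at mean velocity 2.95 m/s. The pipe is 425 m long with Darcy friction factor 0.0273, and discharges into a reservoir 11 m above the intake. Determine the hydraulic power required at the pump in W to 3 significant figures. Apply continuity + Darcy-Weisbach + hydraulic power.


Approach: apply continuity + Darcy-Weisbach + hydraulic power, Q = A*v; hf = f*(L/D)*(v^2/(2g)); H = static + hf; P = rho*g*Q*H.
Step 1 — flow rate (continuity, Q = A*v):
  A = pi*(0.285/2)^2 = 0.063794 m^2
  Q = 0.063794 * 2.95 = 0.18819 m^3/s
Step 2 — friction head loss (Darcy-Weisbach):
  hf = 0.0273 * (425/0.285) * (2.95^2 / (2*9.81))
  hf = 18.057 m
Step 3 — total head: H = 11 + 18.057 = 29.057 m
Step 4 — hydraulic power (P = rho*g*Q*H):
  P = 1000 * 9.81 * 0.18819 * 29.057 = 53600 W
Therefore the hydraulic power required at the pump = 53600 W.


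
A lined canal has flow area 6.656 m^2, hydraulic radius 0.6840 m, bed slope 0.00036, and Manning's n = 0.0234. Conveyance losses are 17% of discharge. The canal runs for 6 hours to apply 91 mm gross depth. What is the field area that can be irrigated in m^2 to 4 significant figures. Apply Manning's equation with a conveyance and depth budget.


Approach: apply Manning's equation with a conveyance and depth budget, Q = (1/n)*A*R^(2/3)*S^(1/2); Q_field = Q*(1-loss); Area = Q_field*t/(d/1000).
Step 1 — canal discharge (Manning's equation):
  Q = (1/0.0234) * 6.656 * 0.6840^(2/3) * 0.00036^(1/2) = 4.18973 m^3/s
Step 2 — delivered flow: Q_field = 4.18973*(1 - 17/100) = 3.47748 m^3/s
Step 3 — volume delivered: V = 3.47748 * 6*3600 = 75113.5 m^3
Step 4 — area served: A = V / (depth/1000) = 75113.5 / 0.091 = 825400 m^2
Therefore the field area that can be irrigated = 825400 m^2.


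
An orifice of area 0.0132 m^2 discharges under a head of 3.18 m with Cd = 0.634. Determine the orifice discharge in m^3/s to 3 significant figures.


Approach: apply the orifice equation, Q = Cd*A*sqrt(2*g*h).
Q = 0.634 * 0.0132 * sqrt(2*9.81*3.18) = 0.0661 m^3/s
Therefore the orifice discharge = 0.0661 m^3/s.


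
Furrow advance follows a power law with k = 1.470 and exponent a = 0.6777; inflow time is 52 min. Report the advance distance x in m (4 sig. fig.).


Approach: apply the power-law advance function, x = k*t^a.
x = 1.470 * 52^0.6777 = 21.39 m
Therefore the advance distance x = 21.39 m.


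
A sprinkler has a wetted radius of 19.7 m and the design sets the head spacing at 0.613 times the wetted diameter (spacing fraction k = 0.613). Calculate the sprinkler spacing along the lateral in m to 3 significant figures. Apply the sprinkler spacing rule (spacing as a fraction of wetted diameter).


Approach: apply the sprinkler spacing rule (spacing as a fraction of wetted diameter), S = k*(2*R).
S = 0.613 * (2 * 19.7) = 24.2 m
Therefore the sprinkler spacing along the lateral = 24.2 m.


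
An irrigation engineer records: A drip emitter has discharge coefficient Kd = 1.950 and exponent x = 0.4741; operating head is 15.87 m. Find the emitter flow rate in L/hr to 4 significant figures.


Approach: apply the emitter characteristic equation, q = Kd * h^x.
q = 1.950 * 15.87^0.4741 = 7.231 L/hr
Therefore the emitter flow rate = 7.231 L/hr.


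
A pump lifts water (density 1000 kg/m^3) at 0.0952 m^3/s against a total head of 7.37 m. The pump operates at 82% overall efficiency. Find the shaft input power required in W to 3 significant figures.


Approach: apply hydraulic power then efficiency conversion, P = rho*g*Q*H; P_in = P/eta.
Step 1 — hydraulic power (P = rho*g*Q*H):
  P = 1000 * 9.81 * 0.0952 * 7.37 = 6882.9 W
Step 2 — input power: P_in = P/eta = 6882.9 / 0.82 = 8390 W
Therefore the shaft input power required = 8390 W.


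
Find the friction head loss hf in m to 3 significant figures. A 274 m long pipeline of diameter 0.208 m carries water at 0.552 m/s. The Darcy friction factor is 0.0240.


Approach: apply the Darcy-Weisbach equation, hf = f*(L/D)*(v^2/(2g)).
hf = 0.0240 * (274/0.208) * (0.552^2 / (2*9.81))
hf = 0.491 m
Therefore the friction head loss hf = 0.491 m.


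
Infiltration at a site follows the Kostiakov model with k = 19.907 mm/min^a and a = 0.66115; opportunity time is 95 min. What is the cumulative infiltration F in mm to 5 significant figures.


Approach: apply the Kostiakov infiltration equation, F = k*t^a.
F = 19.907 * 95^0.66115 = 404.18 mm
Therefore the cumulative infiltration F = 404.18 mm.


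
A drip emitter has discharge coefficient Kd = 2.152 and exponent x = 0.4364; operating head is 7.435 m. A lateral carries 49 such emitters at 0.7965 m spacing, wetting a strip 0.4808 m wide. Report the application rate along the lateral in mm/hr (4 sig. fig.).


Approach: apply the emitter equation with a lateral mass balance, q = Kd*h^x; Q = n*q; rate = Q/(n*spacing*width).
Step 1 — single emitter flow (q = Kd*h^x):
  q = 2.152 * 7.435^0.4364 = 5.16499 L/hr
Step 2 — total lateral flow: Q = 49 * 5.16499 = 253.084 L/hr
Step 3 — wetted area: A = 49 * 0.7965 * 0.4808 = 18.7649 m^2
Step 4 — application rate: Q/A = 253.084/18.7649 = 13.49 mm/hr
Therefore the application rate along the lateral = 13.49 mm/hr.


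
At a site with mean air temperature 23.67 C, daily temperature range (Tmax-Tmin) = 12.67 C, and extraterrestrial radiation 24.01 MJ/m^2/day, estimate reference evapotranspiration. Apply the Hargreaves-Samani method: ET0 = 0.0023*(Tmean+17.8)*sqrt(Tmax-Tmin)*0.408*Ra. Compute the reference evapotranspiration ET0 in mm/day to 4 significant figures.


ET0 = 0.0023*(23.67+17.8)*sqrt(12.67)*0.408*24.01 = 3.326 mm/day
Therefore the reference evapotranspiration ET0 = 3.326 mm/day.


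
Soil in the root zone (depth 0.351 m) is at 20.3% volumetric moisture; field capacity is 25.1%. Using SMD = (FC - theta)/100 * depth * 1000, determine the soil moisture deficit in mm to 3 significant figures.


SMD = (25.1 - 20.3)/100 * 0.351 * 1000 = 16.8 mm
Therefore the soil moisture deficit = 16.8 mm.


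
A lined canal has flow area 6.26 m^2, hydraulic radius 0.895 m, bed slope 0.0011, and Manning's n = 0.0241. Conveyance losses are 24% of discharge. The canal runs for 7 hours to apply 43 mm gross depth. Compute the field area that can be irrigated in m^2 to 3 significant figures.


Approach: apply Manning's equation with a conveyance and depth budget, Q = (1/n)*A*R^(2/3)*S^(1/2); Q_field = Q*(1-loss); Area = Q_field*t/(d/1000).
Step 1 — canal discharge (Manning's equation):
  Q = (1/0.0241) * 6.26 * 0.895^(2/3) * 0.0011^(1/2) = 8.0008 m^3/s
Step 2 — delivered flow: Q_field = 8.0008*(1 - 24/100) = 6.0806 m^3/s
Step 3 — volume delivered: V = 6.0806 * 7*3600 = 153230 m^3
Step 4 — area served: A = V / (depth/1000) = 153230 / 0.043 = 3560000 m^2
Therefore the field area that can be irrigated = 3560000 m^2.


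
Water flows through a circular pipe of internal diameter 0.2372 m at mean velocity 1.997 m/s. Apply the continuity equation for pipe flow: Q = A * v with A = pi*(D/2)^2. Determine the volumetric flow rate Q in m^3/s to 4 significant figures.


A = pi*(0.2372/2)^2 = 0.0441895 m^2
Q = 0.0441895 * 1.997 = 0.08825 m^3/s
Therefore the volumetric flow rate Q = 0.08825 m^3/s.


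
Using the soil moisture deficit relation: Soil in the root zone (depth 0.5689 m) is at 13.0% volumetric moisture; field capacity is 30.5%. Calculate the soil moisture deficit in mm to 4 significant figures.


Approach: apply the soil moisture deficit relation, SMD = (FC - theta)/100 * depth * 1000.
SMD = (30.5 - 13.0)/100 * 0.5689 * 1000 = 99.56 mm
Therefore the soil moisture deficit = 99.56 mm.


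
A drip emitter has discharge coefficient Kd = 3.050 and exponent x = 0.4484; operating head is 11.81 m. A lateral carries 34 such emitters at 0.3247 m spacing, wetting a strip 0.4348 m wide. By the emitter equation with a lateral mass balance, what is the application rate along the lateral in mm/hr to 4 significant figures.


Approach: apply the emitter equation with a lateral mass balance, q = Kd*h^x; Q = n*q; rate = Q/(n*spacing*width).
Step 1 — single emitter flow (q = Kd*h^x):
  q = 3.050 * 11.81^0.4484 = 9.22777 L/hr
Step 2 — total lateral flow: Q = 34 * 9.22777 = 313.744 L/hr
Step 3 — wetted area: A = 34 * 0.3247 * 0.4348 = 4.80011 m^2
Step 4 — application rate: Q/A = 313.744/4.80011 = 65.36 mm/hr
Therefore the application rate along the lateral = 65.36 mm/hr.


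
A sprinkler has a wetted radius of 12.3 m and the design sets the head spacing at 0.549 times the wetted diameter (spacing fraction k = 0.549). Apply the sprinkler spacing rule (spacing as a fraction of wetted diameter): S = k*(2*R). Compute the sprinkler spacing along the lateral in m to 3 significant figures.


S = 0.549 * (2 * 12.3) = 13.5 m
Therefore the sprinkler spacing along the lateral = 13.5 m.


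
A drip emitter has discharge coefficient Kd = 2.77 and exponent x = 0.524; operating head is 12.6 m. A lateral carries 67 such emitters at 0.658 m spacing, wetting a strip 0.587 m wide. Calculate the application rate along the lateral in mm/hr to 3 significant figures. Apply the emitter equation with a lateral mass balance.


Approach: apply the emitter equation with a lateral mass balance, q = Kd*h^x; Q = n*q; rate = Q/(n*spacing*width).
Step 1 — single emitter flow (q = Kd*h^x):
  q = 2.77 * 12.6^0.524 = 10.449 L/hr
Step 2 — total lateral flow: Q = 67 * 10.449 = 700.08 L/hr
Step 3 — wetted area: A = 67 * 0.658 * 0.587 = 25.878 m^2
Step 4 — application rate: Q/A = 700.08/25.878 = 27.1 mm/hr
Therefore the application rate along the lateral = 27.1 mm/hr.
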